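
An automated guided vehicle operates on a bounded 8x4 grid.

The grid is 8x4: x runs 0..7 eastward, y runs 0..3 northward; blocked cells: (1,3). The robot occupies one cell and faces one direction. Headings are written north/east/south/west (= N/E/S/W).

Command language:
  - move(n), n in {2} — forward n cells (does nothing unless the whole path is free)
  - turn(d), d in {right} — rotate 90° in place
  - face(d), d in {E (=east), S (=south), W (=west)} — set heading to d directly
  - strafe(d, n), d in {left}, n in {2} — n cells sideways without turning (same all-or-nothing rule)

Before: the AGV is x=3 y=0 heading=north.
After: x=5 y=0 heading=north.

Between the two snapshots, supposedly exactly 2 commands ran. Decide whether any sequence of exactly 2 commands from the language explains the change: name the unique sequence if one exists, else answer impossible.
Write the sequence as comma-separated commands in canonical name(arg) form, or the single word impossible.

impossible

all 36 sequences checked — none match.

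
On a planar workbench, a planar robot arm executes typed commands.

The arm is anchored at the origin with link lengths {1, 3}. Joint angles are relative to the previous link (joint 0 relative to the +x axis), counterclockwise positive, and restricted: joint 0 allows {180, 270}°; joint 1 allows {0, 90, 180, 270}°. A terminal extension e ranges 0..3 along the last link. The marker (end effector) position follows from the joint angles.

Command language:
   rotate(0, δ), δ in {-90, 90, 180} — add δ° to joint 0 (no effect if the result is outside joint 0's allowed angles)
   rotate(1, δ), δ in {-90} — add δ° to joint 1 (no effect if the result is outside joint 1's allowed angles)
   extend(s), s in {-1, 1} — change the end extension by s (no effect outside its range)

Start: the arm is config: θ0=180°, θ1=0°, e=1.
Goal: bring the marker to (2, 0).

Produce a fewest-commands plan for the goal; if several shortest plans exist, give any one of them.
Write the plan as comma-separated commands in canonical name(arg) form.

rotate(1, -90), rotate(1, -90), extend(-1)

t0: config: θ0=180°, θ1=0°, e=1
t=1 rotate(1, -90) ⇒ config: θ0=180°, θ1=270°, e=1
t=2 rotate(1, -90) ⇒ config: θ0=180°, θ1=180°, e=1
t=3 extend(-1) ⇒ config: θ0=180°, θ1=180°, e=0
no 2-step plan works, so 3 is optimal.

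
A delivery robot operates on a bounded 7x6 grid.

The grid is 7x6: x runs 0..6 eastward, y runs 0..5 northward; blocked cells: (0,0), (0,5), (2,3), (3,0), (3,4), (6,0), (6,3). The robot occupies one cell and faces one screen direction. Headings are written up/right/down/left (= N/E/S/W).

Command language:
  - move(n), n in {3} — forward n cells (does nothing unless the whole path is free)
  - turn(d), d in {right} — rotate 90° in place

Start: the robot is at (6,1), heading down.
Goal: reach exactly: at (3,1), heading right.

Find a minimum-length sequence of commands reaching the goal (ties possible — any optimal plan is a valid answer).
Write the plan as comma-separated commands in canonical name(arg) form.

initial: at (6,1), heading down
t=1 turn(right) ⇒ at (6,1), heading left
t=2 move(3) ⇒ at (3,1), heading left
t=3 turn(right) ⇒ at (3,1), heading up
t=4 turn(right) ⇒ at (3,1), heading right
no 3-step plan works, so 4 is optimal.

turn(right), move(3), turn(right), turn(right)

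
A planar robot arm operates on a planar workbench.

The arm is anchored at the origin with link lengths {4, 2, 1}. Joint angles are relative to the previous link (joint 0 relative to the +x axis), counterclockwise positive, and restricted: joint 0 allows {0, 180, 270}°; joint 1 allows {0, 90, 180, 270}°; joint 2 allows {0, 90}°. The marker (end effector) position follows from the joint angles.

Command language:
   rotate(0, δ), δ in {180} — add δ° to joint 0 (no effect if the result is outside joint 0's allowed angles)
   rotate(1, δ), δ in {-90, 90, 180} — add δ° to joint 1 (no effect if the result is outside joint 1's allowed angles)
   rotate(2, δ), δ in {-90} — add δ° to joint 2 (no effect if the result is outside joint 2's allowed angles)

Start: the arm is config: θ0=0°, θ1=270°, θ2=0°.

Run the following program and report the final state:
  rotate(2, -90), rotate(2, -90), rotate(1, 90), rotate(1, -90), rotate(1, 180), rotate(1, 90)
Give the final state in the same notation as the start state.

t0: config: θ0=0°, θ1=270°, θ2=0°
t=1 rotate(2, -90) ⇒ config: θ0=0°, θ1=270°, θ2=0°
t=2 rotate(2, -90) ⇒ config: θ0=0°, θ1=270°, θ2=0°
t=3 rotate(1, 90) ⇒ config: θ0=0°, θ1=0°, θ2=0°
t=4 rotate(1, -90) ⇒ config: θ0=0°, θ1=270°, θ2=0°
t=5 rotate(1, 180) ⇒ config: θ0=0°, θ1=90°, θ2=0°
t=6 rotate(1, 90) ⇒ config: θ0=0°, θ1=180°, θ2=0°

config: θ0=0°, θ1=180°, θ2=0°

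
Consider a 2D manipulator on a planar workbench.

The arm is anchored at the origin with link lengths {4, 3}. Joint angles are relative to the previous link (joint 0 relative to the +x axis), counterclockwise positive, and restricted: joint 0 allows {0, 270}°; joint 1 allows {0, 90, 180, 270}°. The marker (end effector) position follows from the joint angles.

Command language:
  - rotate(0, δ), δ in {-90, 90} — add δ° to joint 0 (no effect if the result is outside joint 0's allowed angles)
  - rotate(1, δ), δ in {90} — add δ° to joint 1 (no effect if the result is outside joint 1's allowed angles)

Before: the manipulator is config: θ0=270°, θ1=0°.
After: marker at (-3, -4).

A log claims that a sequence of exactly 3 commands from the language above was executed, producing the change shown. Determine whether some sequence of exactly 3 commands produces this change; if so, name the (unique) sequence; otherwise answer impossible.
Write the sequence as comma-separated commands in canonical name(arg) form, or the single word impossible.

start: config: θ0=270°, θ1=0°
[1] after rotate(1, 90): config: θ0=270°, θ1=90°
[2] after rotate(1, 90): config: θ0=270°, θ1=180°
[3] after rotate(1, 90): config: θ0=270°, θ1=270°
no rival 3-sequence matches.

rotate(1, 90), rotate(1, 90), rotate(1, 90)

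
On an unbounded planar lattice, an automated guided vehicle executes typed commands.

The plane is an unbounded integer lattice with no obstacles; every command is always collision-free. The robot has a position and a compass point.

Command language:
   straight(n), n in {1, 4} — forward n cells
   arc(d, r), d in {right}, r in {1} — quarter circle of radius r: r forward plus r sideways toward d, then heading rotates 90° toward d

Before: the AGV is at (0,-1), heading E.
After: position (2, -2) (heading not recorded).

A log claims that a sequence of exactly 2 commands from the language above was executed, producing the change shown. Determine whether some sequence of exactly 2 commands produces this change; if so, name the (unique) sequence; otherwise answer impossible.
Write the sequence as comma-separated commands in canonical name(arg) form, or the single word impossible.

key: order matters: swapping straight(1) and arc(right, 1) lands elsewhere
from: at (0,-1), heading E
1. straight(1) → at (1,-1), heading E
2. arc(right, 1) → at (2,-2), heading S
no rival 2-sequence matches.

straight(1), arc(right, 1)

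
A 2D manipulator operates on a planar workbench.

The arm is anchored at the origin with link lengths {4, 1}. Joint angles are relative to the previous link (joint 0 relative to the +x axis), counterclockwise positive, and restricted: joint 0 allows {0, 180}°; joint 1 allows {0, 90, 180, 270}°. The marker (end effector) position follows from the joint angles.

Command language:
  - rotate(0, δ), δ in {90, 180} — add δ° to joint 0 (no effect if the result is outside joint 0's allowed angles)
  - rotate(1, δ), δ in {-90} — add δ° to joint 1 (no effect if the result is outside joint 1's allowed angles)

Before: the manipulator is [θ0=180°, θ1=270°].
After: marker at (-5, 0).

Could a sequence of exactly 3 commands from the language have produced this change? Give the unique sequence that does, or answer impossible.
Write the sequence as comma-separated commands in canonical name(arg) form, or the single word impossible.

rotate(1, -90), rotate(1, -90), rotate(1, -90)

from: [θ0=180°, θ1=270°]
1. rotate(1, -90) → [θ0=180°, θ1=180°]
2. rotate(1, -90) → [θ0=180°, θ1=90°]
3. rotate(1, -90) → [θ0=180°, θ1=0°]
all 27 alternatives checked — unique.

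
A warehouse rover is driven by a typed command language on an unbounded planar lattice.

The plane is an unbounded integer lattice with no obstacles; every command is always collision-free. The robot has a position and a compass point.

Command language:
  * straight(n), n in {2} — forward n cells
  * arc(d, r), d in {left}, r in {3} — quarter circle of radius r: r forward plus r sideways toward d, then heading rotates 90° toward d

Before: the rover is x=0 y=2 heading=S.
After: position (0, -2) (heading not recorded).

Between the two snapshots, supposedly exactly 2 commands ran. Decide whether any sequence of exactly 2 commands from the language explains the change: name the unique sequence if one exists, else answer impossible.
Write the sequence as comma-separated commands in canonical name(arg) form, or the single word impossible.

initial: x=0 y=2 heading=S
t=1 straight(2) ⇒ x=0 y=0 heading=S
t=2 straight(2) ⇒ x=0 y=-2 heading=S
no rival 2-sequence matches.

straight(2), straight(2)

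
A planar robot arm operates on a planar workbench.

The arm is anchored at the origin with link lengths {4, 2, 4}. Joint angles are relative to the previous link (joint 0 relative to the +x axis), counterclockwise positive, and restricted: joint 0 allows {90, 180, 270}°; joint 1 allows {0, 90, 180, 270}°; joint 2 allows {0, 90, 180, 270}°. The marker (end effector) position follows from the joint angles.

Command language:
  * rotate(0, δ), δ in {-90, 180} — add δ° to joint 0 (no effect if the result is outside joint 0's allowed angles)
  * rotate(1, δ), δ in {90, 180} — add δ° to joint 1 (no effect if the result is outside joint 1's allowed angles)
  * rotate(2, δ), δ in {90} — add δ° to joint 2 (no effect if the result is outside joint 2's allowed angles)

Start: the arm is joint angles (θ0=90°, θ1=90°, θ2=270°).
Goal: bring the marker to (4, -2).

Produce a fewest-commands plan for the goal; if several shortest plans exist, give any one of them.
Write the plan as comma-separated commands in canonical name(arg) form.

rotate(0, 180), rotate(1, 90)

initial: joint angles (θ0=90°, θ1=90°, θ2=270°)
t=1 rotate(0, 180) ⇒ joint angles (θ0=270°, θ1=90°, θ2=270°)
t=2 rotate(1, 90) ⇒ joint angles (θ0=270°, θ1=180°, θ2=270°)
nothing shorter than 2 reaches the goal.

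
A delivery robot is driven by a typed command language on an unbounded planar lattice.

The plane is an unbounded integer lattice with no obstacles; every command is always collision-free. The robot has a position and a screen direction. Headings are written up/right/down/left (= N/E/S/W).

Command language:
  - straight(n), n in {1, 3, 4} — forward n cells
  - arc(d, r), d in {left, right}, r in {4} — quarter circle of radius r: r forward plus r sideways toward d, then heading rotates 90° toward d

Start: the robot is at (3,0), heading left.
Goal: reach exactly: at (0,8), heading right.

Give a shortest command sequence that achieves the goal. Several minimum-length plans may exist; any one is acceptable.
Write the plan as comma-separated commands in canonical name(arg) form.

t0: at (3,0), heading left
[1] after straight(3): at (0,0), heading left
[2] after arc(right, 4): at (-4,4), heading up
[3] after arc(right, 4): at (0,8), heading right
nothing shorter than 3 reaches the goal.

straight(3), arc(right, 4), arc(right, 4)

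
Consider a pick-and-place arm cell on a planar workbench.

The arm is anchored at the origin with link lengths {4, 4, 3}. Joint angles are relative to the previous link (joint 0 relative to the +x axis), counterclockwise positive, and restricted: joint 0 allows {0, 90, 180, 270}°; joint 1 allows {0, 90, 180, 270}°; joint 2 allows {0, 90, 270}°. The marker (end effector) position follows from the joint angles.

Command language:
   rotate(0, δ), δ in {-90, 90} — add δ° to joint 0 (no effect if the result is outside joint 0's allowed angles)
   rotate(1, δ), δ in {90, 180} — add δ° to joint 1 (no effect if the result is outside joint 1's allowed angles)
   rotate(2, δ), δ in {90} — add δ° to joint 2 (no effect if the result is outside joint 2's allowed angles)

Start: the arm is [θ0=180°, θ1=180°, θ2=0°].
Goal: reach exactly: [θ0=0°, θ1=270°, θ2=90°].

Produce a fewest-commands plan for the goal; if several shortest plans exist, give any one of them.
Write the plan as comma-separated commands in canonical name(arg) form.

t0: [θ0=180°, θ1=180°, θ2=0°]
1. rotate(1, 90) → [θ0=180°, θ1=270°, θ2=0°]
2. rotate(0, -90) → [θ0=90°, θ1=270°, θ2=0°]
3. rotate(0, -90) → [θ0=0°, θ1=270°, θ2=0°]
4. rotate(2, 90) → [θ0=0°, θ1=270°, θ2=90°]
shorter routes all fall short; 4 is best.

rotate(1, 90), rotate(0, -90), rotate(0, -90), rotate(2, 90)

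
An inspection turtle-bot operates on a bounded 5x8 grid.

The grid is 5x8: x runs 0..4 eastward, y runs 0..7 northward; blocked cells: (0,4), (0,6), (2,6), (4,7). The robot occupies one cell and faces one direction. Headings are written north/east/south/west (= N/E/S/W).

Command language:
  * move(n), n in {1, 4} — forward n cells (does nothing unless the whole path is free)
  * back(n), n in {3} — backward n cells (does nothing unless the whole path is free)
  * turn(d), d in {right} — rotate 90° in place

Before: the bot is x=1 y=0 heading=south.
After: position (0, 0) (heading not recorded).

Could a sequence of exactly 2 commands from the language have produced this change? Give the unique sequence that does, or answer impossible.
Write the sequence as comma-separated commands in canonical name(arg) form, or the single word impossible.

key: running move(1) before turn(right) would end elsewhere — order is forced
start: x=1 y=0 heading=south
t=1 turn(right) ⇒ x=1 y=0 heading=west
t=2 move(1) ⇒ x=0 y=0 heading=west
no other 2-command option fits: unique.

turn(right), move(1)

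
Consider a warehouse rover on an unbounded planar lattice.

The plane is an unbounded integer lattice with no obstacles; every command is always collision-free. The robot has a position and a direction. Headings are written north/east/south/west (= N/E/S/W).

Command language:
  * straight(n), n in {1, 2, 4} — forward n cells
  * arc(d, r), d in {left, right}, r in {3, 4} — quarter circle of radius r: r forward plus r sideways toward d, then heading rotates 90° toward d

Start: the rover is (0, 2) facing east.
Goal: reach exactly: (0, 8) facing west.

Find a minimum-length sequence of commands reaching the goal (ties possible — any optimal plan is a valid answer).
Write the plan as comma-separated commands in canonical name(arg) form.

initial: (0, 2) facing east
1. arc(left, 3) → (3, 5) facing north
2. arc(left, 3) → (0, 8) facing west
nothing shorter than 2 reaches the goal.

arc(left, 3), arc(left, 3)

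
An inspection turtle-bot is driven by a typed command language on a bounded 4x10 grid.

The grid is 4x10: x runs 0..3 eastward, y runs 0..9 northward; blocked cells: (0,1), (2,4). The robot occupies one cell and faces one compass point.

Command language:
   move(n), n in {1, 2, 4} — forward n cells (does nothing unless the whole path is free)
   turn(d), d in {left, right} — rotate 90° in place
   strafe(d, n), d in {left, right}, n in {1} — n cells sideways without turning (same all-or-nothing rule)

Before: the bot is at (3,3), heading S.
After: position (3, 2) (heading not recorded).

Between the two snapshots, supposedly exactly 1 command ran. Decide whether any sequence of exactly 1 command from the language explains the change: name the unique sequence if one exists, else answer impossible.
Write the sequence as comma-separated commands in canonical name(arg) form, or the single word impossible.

move(1)

from: at (3,3), heading S
t=1 move(1) ⇒ at (3,2), heading S
no other 1-command option fits: unique.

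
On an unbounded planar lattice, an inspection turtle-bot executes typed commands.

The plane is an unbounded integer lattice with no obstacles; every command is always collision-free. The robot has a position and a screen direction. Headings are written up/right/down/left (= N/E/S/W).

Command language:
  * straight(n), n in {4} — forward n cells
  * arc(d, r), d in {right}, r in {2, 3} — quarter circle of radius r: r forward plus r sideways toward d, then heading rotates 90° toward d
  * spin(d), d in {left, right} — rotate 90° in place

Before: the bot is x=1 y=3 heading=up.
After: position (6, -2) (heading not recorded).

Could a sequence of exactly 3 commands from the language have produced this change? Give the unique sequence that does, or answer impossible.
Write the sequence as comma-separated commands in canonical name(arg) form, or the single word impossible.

arc(right, 2), arc(right, 3), straight(4)

key: running straight(4) before arc(right, 2) would end elsewhere — order is forced
start: x=1 y=3 heading=up
t=1 arc(right, 2) ⇒ x=3 y=5 heading=right
t=2 arc(right, 3) ⇒ x=6 y=2 heading=down
t=3 straight(4) ⇒ x=6 y=-2 heading=down
all 125 alternatives checked — unique.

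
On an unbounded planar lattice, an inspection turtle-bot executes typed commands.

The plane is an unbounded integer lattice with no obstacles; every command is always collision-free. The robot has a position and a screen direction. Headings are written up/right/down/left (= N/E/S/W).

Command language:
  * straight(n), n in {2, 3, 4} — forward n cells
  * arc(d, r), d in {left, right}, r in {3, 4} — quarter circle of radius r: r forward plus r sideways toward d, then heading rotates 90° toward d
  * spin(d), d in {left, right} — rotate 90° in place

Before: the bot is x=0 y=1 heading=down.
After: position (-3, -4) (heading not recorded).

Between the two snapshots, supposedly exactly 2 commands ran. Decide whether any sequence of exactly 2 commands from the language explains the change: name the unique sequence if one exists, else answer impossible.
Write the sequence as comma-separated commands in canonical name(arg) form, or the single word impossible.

key: order matters: swapping straight(2) and arc(right, 3) lands elsewhere
begin: x=0 y=1 heading=down
t=1 straight(2) ⇒ x=0 y=-1 heading=down
t=2 arc(right, 3) ⇒ x=-3 y=-4 heading=left
no other 2-command option fits: unique.

straight(2), arc(right, 3)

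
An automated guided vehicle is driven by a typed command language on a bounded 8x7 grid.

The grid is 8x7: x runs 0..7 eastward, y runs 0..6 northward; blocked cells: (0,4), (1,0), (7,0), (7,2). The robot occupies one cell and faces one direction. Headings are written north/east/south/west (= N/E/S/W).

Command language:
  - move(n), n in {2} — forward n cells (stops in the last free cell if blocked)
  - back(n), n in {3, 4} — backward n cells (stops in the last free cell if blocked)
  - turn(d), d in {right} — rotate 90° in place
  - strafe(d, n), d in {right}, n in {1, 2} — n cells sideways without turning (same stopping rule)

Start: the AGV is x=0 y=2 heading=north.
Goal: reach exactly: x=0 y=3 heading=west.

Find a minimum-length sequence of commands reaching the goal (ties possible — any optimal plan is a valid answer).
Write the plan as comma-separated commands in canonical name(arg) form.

move(2), turn(right), turn(right), turn(right)

initial: x=0 y=2 heading=north
t=1 move(2) ⇒ x=0 y=3 heading=north
t=2 turn(right) ⇒ x=0 y=3 heading=east
t=3 turn(right) ⇒ x=0 y=3 heading=south
t=4 turn(right) ⇒ x=0 y=3 heading=west
no 3-step plan works, so 4 is optimal.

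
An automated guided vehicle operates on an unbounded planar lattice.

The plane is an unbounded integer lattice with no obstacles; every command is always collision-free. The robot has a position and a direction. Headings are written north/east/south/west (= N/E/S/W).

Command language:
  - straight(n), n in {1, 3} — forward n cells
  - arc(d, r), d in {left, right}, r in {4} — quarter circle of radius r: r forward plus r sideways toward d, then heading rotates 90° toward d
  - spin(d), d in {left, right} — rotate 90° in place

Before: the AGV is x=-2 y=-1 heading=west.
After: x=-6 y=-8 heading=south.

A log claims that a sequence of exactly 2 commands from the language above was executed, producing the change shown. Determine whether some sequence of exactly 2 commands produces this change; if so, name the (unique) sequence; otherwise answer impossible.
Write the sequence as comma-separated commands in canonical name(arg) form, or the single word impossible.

arc(left, 4), straight(3)

key: running straight(3) before arc(left, 4) would end elsewhere — order is forced
initial: x=-2 y=-1 heading=west
step 1 (arc(left, 4)): x=-6 y=-5 heading=south
step 2 (straight(3)): x=-6 y=-8 heading=south
all 36 alternatives checked — unique.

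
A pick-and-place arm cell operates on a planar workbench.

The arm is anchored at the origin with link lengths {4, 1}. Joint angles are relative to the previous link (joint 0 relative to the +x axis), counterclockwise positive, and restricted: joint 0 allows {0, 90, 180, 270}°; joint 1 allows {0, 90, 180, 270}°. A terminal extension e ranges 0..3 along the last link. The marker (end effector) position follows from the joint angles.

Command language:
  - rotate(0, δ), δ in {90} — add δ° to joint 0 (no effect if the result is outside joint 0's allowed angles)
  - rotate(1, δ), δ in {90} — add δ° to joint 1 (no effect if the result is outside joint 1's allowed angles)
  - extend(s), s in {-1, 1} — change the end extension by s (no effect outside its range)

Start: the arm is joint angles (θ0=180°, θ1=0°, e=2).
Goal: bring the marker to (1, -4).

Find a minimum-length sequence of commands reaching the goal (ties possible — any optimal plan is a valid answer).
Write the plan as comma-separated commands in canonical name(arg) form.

initial: joint angles (θ0=180°, θ1=0°, e=2)
step 1 (rotate(0, 90)): joint angles (θ0=270°, θ1=0°, e=2)
step 2 (rotate(1, 90)): joint angles (θ0=270°, θ1=90°, e=2)
step 3 (extend(-1)): joint angles (θ0=270°, θ1=90°, e=1)
step 4 (extend(-1)): joint angles (θ0=270°, θ1=90°, e=0)
shorter routes all fall short; 4 is best.

rotate(0, 90), rotate(1, 90), extend(-1), extend(-1)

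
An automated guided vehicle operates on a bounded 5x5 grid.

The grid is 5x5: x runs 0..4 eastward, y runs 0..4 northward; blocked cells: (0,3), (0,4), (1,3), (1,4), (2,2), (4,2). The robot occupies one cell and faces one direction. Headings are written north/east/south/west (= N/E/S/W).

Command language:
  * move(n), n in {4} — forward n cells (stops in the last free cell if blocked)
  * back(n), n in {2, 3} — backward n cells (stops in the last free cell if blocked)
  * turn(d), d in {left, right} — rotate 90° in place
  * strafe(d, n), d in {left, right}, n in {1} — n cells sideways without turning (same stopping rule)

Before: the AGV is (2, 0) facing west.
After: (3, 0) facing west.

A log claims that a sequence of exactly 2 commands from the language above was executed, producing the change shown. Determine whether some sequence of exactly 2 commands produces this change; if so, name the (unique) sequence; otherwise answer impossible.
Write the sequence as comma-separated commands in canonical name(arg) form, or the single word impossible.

key: order matters: swapping move(4) and back(3) lands elsewhere
initial: (2, 0) facing west
t=1 move(4) ⇒ (0, 0) facing west
t=2 back(3) ⇒ (3, 0) facing west
no rival 2-sequence matches.

move(4), back(3)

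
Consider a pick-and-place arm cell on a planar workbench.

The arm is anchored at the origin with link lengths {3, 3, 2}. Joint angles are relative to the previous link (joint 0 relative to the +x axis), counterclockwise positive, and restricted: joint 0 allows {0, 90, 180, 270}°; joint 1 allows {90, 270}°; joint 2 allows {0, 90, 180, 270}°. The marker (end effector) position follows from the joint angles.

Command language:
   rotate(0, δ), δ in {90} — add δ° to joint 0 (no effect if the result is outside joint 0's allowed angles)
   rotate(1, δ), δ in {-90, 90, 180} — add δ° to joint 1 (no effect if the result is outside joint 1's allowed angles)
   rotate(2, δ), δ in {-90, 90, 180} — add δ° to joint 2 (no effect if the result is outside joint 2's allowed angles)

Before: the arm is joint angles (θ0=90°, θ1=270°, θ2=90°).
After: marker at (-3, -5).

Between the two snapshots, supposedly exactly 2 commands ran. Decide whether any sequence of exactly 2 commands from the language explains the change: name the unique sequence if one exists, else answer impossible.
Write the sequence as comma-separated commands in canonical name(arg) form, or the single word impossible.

rotate(0, 90), rotate(0, 90)

initial: joint angles (θ0=90°, θ1=270°, θ2=90°)
t=1 rotate(0, 90) ⇒ joint angles (θ0=180°, θ1=270°, θ2=90°)
t=2 rotate(0, 90) ⇒ joint angles (θ0=270°, θ1=270°, θ2=90°)
no other 2-command option fits: unique.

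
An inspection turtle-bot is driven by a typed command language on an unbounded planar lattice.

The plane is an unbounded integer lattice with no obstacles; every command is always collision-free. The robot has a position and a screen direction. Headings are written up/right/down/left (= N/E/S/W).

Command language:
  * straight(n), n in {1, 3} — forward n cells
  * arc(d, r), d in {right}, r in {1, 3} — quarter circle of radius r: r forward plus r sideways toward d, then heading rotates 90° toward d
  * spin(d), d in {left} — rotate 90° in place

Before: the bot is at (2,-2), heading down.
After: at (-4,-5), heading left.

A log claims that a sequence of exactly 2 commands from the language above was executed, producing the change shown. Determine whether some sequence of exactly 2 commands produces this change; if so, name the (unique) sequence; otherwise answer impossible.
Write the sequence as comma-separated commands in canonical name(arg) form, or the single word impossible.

key: order matters: swapping arc(right, 3) and straight(3) lands elsewhere
start: at (2,-2), heading down
[1] after arc(right, 3): at (-1,-5), heading left
[2] after straight(3): at (-4,-5), heading left
no other 2-command option fits: unique.

arc(right, 3), straight(3)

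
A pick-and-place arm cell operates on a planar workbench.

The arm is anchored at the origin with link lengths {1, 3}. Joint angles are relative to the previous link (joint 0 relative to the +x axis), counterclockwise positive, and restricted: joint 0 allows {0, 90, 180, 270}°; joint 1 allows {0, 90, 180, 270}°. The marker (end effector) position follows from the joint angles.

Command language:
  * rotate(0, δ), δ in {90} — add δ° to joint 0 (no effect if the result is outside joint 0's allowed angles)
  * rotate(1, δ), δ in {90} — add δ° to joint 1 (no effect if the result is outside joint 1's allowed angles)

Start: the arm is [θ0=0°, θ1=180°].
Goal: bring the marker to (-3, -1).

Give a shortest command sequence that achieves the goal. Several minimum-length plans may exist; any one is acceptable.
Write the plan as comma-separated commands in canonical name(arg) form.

initial: [θ0=0°, θ1=180°]
t=1 rotate(1, 90) ⇒ [θ0=0°, θ1=270°]
t=2 rotate(0, 90) ⇒ [θ0=90°, θ1=270°]
t=3 rotate(0, 90) ⇒ [θ0=180°, θ1=270°]
t=4 rotate(0, 90) ⇒ [θ0=270°, θ1=270°]
no 3-step plan works, so 4 is optimal.

rotate(1, 90), rotate(0, 90), rotate(0, 90), rotate(0, 90)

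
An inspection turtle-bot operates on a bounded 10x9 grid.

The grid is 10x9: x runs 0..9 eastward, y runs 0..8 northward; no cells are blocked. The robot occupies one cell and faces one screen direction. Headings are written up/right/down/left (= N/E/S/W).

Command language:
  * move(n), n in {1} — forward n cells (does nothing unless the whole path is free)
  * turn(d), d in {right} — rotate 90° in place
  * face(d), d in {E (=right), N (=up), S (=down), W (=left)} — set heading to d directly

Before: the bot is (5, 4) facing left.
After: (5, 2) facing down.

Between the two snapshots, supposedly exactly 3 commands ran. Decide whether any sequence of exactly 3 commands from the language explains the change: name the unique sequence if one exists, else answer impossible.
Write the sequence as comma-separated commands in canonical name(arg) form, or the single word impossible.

key: position moved to (5,2) AND the heading swung to S — translation plus rotation needed
from: (5, 4) facing left
1. face(S) → (5, 4) facing down
2. move(1) → (5, 3) facing down
3. move(1) → (5, 2) facing down
no rival 3-sequence matches.

face(S), move(1), move(1)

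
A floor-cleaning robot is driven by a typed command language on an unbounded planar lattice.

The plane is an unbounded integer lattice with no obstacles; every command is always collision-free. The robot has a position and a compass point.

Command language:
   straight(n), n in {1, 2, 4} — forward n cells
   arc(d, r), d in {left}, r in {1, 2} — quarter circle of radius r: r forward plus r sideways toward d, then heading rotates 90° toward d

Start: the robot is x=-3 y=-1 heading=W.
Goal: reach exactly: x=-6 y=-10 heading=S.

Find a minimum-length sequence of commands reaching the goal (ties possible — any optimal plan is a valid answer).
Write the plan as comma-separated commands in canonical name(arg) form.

straight(2), arc(left, 1), straight(4), straight(4)

t0: x=-3 y=-1 heading=W
[1] after straight(2): x=-5 y=-1 heading=W
[2] after arc(left, 1): x=-6 y=-2 heading=S
[3] after straight(4): x=-6 y=-6 heading=S
[4] after straight(4): x=-6 y=-10 heading=S
nothing shorter than 4 reaches the goal.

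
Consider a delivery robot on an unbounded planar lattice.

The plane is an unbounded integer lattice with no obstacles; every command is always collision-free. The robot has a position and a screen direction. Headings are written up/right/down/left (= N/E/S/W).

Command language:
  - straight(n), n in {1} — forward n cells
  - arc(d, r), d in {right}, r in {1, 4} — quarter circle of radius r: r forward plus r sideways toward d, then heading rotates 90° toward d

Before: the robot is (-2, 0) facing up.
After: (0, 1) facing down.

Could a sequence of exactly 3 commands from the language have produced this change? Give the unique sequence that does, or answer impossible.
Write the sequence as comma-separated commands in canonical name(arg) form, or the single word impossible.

key: position moved to (0,1) AND the heading swung to S — translation plus rotation needed
begin: (-2, 0) facing up
1. straight(1) → (-2, 1) facing up
2. arc(right, 1) → (-1, 2) facing right
3. arc(right, 1) → (0, 1) facing down
uniquely the one of 27 3-step routes that fits.

straight(1), arc(right, 1), arc(right, 1)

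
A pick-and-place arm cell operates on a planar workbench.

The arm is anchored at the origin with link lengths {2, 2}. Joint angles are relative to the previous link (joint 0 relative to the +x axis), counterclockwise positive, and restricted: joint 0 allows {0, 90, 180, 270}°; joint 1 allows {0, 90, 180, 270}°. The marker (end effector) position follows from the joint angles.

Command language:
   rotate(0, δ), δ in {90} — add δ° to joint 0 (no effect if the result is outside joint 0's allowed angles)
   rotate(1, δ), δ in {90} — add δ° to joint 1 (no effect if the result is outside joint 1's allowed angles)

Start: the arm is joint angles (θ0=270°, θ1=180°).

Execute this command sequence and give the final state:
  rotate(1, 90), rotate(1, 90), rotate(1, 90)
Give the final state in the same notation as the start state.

joint angles (θ0=270°, θ1=90°)

from: joint angles (θ0=270°, θ1=180°)
step 1 (rotate(1, 90)): joint angles (θ0=270°, θ1=270°)
step 2 (rotate(1, 90)): joint angles (θ0=270°, θ1=0°)
step 3 (rotate(1, 90)): joint angles (θ0=270°, θ1=90°)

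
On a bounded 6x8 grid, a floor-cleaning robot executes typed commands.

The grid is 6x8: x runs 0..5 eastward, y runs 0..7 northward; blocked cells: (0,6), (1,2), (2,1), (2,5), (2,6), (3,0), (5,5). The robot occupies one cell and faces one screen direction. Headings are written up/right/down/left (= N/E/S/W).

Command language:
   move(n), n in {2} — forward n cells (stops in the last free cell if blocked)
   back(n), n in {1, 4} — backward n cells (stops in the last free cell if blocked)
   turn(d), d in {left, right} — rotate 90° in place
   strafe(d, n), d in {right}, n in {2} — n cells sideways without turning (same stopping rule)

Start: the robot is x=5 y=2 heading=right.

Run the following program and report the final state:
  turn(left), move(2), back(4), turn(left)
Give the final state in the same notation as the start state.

start: x=5 y=2 heading=right
[1] after turn(left): x=5 y=2 heading=up
[2] after move(2): x=5 y=4 heading=up
[3] after back(4): x=5 y=0 heading=up
[4] after turn(left): x=5 y=0 heading=left

x=5 y=0 heading=left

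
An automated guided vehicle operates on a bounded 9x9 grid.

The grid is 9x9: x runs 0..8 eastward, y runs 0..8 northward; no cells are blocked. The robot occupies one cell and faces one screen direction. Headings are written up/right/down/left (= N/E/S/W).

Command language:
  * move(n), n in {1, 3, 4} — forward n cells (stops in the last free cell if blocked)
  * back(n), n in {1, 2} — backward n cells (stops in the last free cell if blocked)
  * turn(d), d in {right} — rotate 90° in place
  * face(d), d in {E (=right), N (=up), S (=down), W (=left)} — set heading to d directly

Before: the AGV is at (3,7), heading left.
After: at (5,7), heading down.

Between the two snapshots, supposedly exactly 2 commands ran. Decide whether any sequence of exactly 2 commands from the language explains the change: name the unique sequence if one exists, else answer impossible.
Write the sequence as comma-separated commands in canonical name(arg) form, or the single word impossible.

key: cell and facing (now S) both changed — the 2 commands mix motion and turning
begin: at (3,7), heading left
step 1 (back(2)): at (5,7), heading left
step 2 (face(S)): at (5,7), heading down
no rival 2-sequence matches.

back(2), face(S)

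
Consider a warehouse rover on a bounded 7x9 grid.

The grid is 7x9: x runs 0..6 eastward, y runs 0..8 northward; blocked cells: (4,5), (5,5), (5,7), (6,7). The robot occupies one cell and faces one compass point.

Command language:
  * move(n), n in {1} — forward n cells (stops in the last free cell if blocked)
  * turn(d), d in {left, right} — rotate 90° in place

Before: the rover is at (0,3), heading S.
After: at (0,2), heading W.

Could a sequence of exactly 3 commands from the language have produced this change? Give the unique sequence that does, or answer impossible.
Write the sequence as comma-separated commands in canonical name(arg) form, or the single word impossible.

move(1), turn(right), move(1)

key: cell and facing (now W) both changed — the 3 commands mix motion and turning
from: at (0,3), heading S
1. move(1) → at (0,2), heading S
2. turn(right) → at (0,2), heading W
3. move(1) → at (0,2), heading W
all 27 alternatives checked — unique.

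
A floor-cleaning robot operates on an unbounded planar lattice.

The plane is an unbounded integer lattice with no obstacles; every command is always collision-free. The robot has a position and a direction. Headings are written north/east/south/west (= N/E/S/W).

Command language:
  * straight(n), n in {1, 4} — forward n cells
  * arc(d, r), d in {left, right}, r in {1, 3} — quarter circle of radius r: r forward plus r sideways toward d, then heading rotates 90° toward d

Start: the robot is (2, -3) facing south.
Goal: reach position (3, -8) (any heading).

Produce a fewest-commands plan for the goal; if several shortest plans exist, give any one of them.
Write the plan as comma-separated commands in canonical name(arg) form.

start: (2, -3) facing south
t=1 straight(4) ⇒ (2, -7) facing south
t=2 arc(left, 1) ⇒ (3, -8) facing east
no 1-step plan works, so 2 is optimal.

straight(4), arc(left, 1)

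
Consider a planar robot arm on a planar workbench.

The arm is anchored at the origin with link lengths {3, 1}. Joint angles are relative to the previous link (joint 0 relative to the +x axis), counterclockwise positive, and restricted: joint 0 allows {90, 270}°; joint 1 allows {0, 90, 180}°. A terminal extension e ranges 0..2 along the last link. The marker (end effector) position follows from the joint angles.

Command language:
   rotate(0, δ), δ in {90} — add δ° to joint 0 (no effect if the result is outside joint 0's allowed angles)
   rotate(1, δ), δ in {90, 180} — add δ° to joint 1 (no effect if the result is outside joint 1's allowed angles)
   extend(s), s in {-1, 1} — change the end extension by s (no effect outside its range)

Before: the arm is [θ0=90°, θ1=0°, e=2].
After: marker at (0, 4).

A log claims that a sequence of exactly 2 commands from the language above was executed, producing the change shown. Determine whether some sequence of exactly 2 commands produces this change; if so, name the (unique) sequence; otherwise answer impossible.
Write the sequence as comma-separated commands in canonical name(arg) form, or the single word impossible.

extend(-1), extend(-1)

begin: [θ0=90°, θ1=0°, e=2]
1. extend(-1) → [θ0=90°, θ1=0°, e=1]
2. extend(-1) → [θ0=90°, θ1=0°, e=0]
no other 2-command option fits: unique.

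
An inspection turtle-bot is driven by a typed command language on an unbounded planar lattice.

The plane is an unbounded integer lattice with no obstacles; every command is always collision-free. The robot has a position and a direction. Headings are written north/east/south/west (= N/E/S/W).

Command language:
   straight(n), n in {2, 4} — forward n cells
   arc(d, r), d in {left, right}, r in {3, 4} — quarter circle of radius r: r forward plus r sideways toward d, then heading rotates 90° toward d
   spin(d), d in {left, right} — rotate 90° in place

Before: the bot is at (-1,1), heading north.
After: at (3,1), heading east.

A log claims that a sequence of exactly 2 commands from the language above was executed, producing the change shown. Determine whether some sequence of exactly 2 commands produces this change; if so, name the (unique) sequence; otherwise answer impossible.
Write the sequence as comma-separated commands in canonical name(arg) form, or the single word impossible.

spin(right), straight(4)

key: position moved to (3,1) AND the heading swung to E — translation plus rotation needed
start: at (-1,1), heading north
[1] after spin(right): at (-1,1), heading east
[2] after straight(4): at (3,1), heading east
no other 2-command option fits: unique.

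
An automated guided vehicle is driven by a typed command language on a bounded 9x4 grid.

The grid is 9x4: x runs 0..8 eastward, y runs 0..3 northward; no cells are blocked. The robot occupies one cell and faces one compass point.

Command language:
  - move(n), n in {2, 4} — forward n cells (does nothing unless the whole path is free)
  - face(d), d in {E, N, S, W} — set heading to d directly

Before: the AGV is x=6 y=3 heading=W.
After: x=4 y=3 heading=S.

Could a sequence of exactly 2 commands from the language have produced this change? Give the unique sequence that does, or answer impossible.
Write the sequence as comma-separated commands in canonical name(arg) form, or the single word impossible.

key: running face(S) before move(2) would end elsewhere — order is forced
initial: x=6 y=3 heading=W
t=1 move(2) ⇒ x=4 y=3 heading=W
t=2 face(S) ⇒ x=4 y=3 heading=S
all 36 alternatives checked — unique.

move(2), face(S)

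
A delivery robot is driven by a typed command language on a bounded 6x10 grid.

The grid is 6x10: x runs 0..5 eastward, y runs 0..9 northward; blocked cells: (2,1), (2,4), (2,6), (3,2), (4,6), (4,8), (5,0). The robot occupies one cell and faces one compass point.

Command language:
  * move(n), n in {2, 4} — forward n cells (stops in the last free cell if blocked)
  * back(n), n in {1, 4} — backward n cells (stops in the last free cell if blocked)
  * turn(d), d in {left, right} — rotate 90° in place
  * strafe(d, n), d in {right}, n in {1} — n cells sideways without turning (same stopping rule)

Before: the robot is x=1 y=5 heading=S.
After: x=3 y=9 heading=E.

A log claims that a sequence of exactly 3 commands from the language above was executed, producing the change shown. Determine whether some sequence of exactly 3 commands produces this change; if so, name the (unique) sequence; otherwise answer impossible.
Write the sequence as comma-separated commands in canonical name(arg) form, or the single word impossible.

key: cell and facing (now E) both changed — the 3 commands mix motion and turning
start: x=1 y=5 heading=S
t=1 back(4) ⇒ x=1 y=9 heading=S
t=2 turn(left) ⇒ x=1 y=9 heading=E
t=3 move(2) ⇒ x=3 y=9 heading=E
uniquely the one of 343 3-step routes that fits.

back(4), turn(left), move(2)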